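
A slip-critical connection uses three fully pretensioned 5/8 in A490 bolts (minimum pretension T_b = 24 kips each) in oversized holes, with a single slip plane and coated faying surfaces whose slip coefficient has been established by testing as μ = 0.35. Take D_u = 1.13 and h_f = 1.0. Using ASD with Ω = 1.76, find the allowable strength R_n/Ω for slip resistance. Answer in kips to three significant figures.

16.2 kips

R_n = μ · D_u · h_f · T_b · n_s · n_b = 0.35 × 1.13 × 1.0 × 24 × 1 × 3 = 28.48 kips.
Allowable strength R_n/Ω = 28.48 / 1.76 = 16.2 kips.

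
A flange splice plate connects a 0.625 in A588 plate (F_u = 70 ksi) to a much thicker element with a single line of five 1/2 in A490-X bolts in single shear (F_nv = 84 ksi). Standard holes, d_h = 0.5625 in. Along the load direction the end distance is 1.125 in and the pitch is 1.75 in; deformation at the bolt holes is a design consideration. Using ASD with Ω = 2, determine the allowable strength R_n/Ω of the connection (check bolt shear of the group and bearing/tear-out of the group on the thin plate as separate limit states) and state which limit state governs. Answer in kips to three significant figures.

Bolt shear: A_b = π·0.5²/4 = 0.1963 in²; R_n = 84 × 0.1963 × 5 × 1 = 82.47 kips → 82.47 / 2 = 41.2 kips.
Bearing (1.2 l_c t F_u ≤ 2.4 d t F_u): upper limit = 2.4·0.5·0.625·70 = 52.5 kips.
  Edge l_c = 1.125 − 0.5625/2 = 0.8438 → r_n = 44.3 kips; interior l_c = 1.75 − 0.5625 = 1.188 → r_n = 52.5 kips.
  R_n,bearing = 1·44.3 + 4·52.5 = 254.3 kips → 254.3 / 2 = 127 kips.
Bolt shear governs: 41.2 kips.

41.2 kips (bolt shear governs)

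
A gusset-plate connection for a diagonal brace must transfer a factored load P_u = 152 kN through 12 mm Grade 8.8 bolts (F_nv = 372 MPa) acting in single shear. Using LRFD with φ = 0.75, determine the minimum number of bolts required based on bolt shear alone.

5 bolts

A_b = π·12²/4 = 113.1 mm².
Per-bolt design strength φR_n = 0.75 × 372 × 113.1 × 1 / 1000 = 31.55 kN.
n ≥ 152 / 31.55 = 4.817 → use 5 bolts.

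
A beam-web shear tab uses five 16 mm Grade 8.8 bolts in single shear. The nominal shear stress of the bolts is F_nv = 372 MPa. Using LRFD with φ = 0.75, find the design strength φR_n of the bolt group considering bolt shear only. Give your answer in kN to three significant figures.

280 kN

A_b = π × 16² / 4 = 201.1 mm².
R_n = F_nv · A_b · n · n_s = 372 × 201.1 × 5 × 1 / 1000 = 374 kN.
Design strength φR_n = 0.75 × 374 = 280 kN.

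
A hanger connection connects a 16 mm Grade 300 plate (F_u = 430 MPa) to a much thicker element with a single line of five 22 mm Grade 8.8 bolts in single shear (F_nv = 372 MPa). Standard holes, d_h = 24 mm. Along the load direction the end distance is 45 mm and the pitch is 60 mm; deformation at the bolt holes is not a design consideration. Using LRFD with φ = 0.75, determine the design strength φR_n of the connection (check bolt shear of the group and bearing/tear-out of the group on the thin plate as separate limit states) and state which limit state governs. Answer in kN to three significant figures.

Bolt shear: A_b = π·22²/4 = 380.1 mm²; R_n = 372 × 380.1 × 5 × 1 / 1000 = 707 kN → 0.75 × 707 = 530 kN.
Bearing (1.5 l_c t F_u ≤ 3.0 d t F_u): upper limit = 3.0·22·16·430 / 1000 = 454.1 kN.
  Edge l_c = 45 − 24/2 = 33 → r_n = 340.6 kN; interior l_c = 60 − 24 = 36 → r_n = 371.5 kN.
  R_n,bearing = 1·340.6 + 4·371.5 = 1827 kN → 0.75 × 1827 = 1370 kN.
Bolt shear governs: 530 kN.

530 kN (bolt shear governs)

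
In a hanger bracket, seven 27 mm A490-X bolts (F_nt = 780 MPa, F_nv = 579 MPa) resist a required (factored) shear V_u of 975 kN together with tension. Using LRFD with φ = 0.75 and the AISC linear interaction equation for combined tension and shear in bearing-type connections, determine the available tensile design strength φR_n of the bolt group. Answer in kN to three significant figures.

A_b = π·27²/4 = 572.6 mm²; f_rv = 975 × 1000 / (7 × 572.6) = 243.3 MPa.
F'_nt = 1.3 F_nt − (F_nt / φF_nv) f_rv = 1.3·780 − (780/(0.75·579))·243.3 = 577 MPa, capped at F_nt → F'_nt = 577 MPa.
R_n = F'_nt · A_b · n = 577 × 572.6 × 7 / 1000 = 2313 kN.
Design strength φR_n = 0.75 × 2313 = 1730 kN.

1730 kN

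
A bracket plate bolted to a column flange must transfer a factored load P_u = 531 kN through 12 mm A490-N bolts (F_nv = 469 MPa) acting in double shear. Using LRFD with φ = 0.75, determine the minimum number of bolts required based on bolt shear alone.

A_b = π·12²/4 = 113.1 mm².
Per-bolt design strength φR_n = 0.75 × 469 × 113.1 × 2 / 1000 = 79.56 kN.
n ≥ 531 / 79.56 = 6.674 → use 7 bolts.

7 bolts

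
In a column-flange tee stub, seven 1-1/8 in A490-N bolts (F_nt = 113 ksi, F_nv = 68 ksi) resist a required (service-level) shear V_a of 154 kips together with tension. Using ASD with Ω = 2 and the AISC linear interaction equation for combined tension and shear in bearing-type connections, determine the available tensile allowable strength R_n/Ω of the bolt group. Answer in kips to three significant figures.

A_b = π·1.125²/4 = 0.994 in²; f_rv = 154 / (7 × 0.994) = 22.13 ksi.
F'_nt = 1.3 F_nt − (Ω F_nt / F_nv) f_rv = 1.3·113 − (2·113/68)·22.13 = 73.34 ksi, capped at F_nt → F'_nt = 73.34 ksi.
R_n = F'_nt · A_b · n = 73.34 × 0.994 × 7 = 510.3 kips.
Allowable strength R_n/Ω = 510.3 / 2 = 255 kips.

255 kips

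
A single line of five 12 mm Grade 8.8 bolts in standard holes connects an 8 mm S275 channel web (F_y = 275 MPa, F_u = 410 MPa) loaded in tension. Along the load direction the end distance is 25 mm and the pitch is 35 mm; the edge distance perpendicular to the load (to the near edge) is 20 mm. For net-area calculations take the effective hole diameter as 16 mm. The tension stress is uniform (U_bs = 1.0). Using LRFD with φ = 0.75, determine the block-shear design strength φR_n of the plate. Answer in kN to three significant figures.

Shear plane L_v = 25 + 4·35 = 165 mm; A_gv = 165 × 8 = 1320 mm².
A_nv = (165 − 4.5·16) × 8 = 744 mm².
A_nt = (20 − 0.5·16) × 8 = 96 mm².
0.6 F_u A_nv = 183 kN; 0.6 F_y A_gv = 217.8 kN → shear rupture governs the shear term.
R_n = 183 + 1.0 × 410 × 96 / 1000 = 222.4 kN.
Design strength φR_n = 0.75 × 222.4 = 167 kN.

167 kN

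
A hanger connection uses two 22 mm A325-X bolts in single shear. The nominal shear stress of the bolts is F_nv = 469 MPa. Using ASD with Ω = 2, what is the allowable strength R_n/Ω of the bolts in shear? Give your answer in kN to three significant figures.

A_b = π × 22² / 4 = 380.1 mm².
R_n = F_nv · A_b · n · n_s = 469 × 380.1 × 2 × 1 / 1000 = 356.6 kN.
Allowable strength R_n/Ω = 356.6 / 2 = 178 kN.

178 kN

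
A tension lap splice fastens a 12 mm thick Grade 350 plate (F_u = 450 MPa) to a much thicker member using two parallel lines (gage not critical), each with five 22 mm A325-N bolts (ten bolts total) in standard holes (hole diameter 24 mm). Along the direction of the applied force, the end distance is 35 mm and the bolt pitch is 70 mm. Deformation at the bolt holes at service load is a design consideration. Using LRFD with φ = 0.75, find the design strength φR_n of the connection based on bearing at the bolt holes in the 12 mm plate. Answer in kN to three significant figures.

1930 kN

Per bolt r_n = 1.2 l_c t F_u ≤ 2.4 d t F_u; upper limit = 2.4 × 22 × 12 × 450 / 1000 = 285.1 kN.
Edge bolt: l_c = 35 − 24/2 = 23 mm → 1.2 × 23 × 12 × 450 / 1000 = 149 → r_n = 149 kN.
Interior bolts: l_c = 70 − 24 = 46 mm → 1.2 × 46 × 12 × 450 / 1000 = 298.1 → r_n = 285.1 kN.
R_n = 2 × 149 + 8 × 285.1 = 2579 kN.
Design strength φR_n = 0.75 × 2579 = 1930 kN.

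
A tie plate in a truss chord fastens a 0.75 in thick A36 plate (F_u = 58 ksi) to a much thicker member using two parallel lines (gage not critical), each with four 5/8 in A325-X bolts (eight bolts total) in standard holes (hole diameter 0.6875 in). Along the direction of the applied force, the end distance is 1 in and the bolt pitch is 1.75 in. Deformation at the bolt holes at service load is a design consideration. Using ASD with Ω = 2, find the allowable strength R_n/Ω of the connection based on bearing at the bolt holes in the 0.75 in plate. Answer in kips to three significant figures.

201 kips

Per bolt r_n = 1.2 l_c t F_u ≤ 2.4 d t F_u; upper limit = 2.4 × 0.625 × 0.75 × 58 = 65.25 kips.
Edge bolt: l_c = 1 − 0.6875/2 = 0.6562 in → 1.2 × 0.6562 × 0.75 × 58 = 34.26 → r_n = 34.26 kips.
Interior bolts: l_c = 1.75 − 0.6875 = 1.062 in → 1.2 × 1.062 × 0.75 × 58 = 55.46 → r_n = 55.46 kips.
R_n = 2 × 34.26 + 6 × 55.46 = 401.3 kips.
Allowable strength R_n/Ω = 401.3 / 2 = 201 kips.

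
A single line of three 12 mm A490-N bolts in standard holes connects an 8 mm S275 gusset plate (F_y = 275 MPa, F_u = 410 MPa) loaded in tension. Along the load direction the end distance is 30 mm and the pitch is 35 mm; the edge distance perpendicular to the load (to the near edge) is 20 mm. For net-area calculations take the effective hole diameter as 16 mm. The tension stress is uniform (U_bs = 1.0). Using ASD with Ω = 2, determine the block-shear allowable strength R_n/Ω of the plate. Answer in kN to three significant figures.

Shear plane L_v = 30 + 2·35 = 100 mm; A_gv = 100 × 8 = 800 mm².
A_nv = (100 − 2.5·16) × 8 = 480 mm².
A_nt = (20 − 0.5·16) × 8 = 96 mm².
0.6 F_u A_nv = 118.1 kN; 0.6 F_y A_gv = 132 kN → shear rupture governs the shear term.
R_n = 118.1 + 1.0 × 410 × 96 / 1000 = 157.4 kN.
Allowable strength R_n/Ω = 157.4 / 2 = 78.7 kN.

78.7 kN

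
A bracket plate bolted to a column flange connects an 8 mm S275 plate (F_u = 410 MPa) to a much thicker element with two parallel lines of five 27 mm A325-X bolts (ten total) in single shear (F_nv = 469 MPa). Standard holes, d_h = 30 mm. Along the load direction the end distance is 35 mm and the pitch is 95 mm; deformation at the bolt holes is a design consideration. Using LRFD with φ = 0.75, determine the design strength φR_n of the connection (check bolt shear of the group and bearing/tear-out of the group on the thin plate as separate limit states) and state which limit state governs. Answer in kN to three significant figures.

1390 kN (bearing governs)

Bolt shear: A_b = π·27²/4 = 572.6 mm²; R_n = 469 × 572.6 × 10 × 1 / 1000 = 2685 kN → 0.75 × 2685 = 2010 kN.
Bearing (1.2 l_c t F_u ≤ 2.4 d t F_u): upper limit = 2.4·27·8·410 / 1000 = 212.5 kN.
  Edge l_c = 35 − 30/2 = 20 → r_n = 78.72 kN; interior l_c = 95 − 30 = 65 → r_n = 212.5 kN.
  R_n,bearing = 2·78.72 + 8·212.5 = 1858 kN → 0.75 × 1858 = 1390 kN.
Bearing governs: 1390 kN.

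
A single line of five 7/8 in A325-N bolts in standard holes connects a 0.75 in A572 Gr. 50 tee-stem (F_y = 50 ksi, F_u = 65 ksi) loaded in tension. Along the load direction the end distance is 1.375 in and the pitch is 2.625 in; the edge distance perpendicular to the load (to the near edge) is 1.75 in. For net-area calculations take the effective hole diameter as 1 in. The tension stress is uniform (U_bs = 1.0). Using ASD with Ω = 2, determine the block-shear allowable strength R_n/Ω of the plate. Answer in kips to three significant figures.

138 kips

Shear plane L_v = 1.375 + 4·2.625 = 11.88 in; A_gv = 11.88 × 0.75 = 8.906 in².
A_nv = (11.88 − 4.5·1) × 0.75 = 5.531 in².
A_nt = (1.75 − 0.5·1) × 0.75 = 0.9375 in².
0.6 F_u A_nv = 215.7 kips; 0.6 F_y A_gv = 267.2 kips → shear rupture governs the shear term.
R_n = 215.7 + 1.0 × 65 × 0.9375 = 276.7 kips.
Allowable strength R_n/Ω = 276.7 / 2 = 138 kips.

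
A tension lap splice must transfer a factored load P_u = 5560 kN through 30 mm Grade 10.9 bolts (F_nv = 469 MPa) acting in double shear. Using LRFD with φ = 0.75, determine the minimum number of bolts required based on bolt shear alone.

12 bolts

A_b = π·30²/4 = 706.9 mm².
Per-bolt design strength φR_n = 0.75 × 469 × 706.9 × 2 / 1000 = 497.3 kN.
n ≥ 5560 / 497.3 = 11.18 → use 12 bolts.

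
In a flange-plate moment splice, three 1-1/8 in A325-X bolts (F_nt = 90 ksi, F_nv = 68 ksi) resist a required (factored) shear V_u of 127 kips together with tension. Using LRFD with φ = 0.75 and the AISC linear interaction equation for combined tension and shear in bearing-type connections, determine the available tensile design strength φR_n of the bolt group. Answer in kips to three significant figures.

A_b = π·1.125²/4 = 0.994 in²; f_rv = 127 / (3 × 0.994) = 42.59 ksi.
F'_nt = 1.3 F_nt − (F_nt / φF_nv) f_rv = 1.3·90 − (90/(0.75·68))·42.59 = 41.84 ksi, capped at F_nt → F'_nt = 41.84 ksi.
R_n = F'_nt · A_b · n = 41.84 × 0.994 × 3 = 124.8 kips.
Design strength φR_n = 0.75 × 124.8 = 93.6 kips.

93.6 kips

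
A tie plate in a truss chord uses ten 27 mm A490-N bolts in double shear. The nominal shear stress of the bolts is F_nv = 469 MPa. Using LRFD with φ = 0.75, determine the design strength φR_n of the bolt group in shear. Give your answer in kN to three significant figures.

4030 kN

A_b = π × 27² / 4 = 572.6 mm².
R_n = F_nv · A_b · n · n_s = 469 × 572.6 × 10 × 2 / 1000 = 5371 kN.
Design strength φR_n = 0.75 × 5371 = 4030 kN.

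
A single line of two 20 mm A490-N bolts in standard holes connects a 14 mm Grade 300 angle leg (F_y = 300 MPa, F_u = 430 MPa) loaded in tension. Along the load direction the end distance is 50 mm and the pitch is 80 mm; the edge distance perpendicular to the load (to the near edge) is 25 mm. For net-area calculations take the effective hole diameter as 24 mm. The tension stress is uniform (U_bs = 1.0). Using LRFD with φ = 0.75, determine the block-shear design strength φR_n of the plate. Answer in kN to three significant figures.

Shear plane L_v = 50 + 1·80 = 130 mm; A_gv = 130 × 14 = 1820 mm².
A_nv = (130 − 1.5·24) × 14 = 1316 mm².
A_nt = (25 − 0.5·24) × 14 = 182 mm².
0.6 F_u A_nv = 339.5 kN; 0.6 F_y A_gv = 327.6 kN → shear yielding governs the shear term.
R_n = 327.6 + 1.0 × 430 × 182 / 1000 = 405.9 kN.
Design strength φR_n = 0.75 × 405.9 = 304 kN.

304 kN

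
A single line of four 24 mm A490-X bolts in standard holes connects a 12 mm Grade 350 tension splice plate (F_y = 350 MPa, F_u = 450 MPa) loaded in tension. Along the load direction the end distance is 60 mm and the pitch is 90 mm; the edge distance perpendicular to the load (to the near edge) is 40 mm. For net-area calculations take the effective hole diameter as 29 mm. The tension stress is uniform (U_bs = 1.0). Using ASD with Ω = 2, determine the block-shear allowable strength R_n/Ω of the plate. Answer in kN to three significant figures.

Shear plane L_v = 60 + 3·90 = 330 mm; A_gv = 330 × 12 = 3960 mm².
A_nv = (330 − 3.5·29) × 12 = 2742 mm².
A_nt = (40 − 0.5·29) × 12 = 306 mm².
0.6 F_u A_nv = 740.3 kN; 0.6 F_y A_gv = 831.6 kN → shear rupture governs the shear term.
R_n = 740.3 + 1.0 × 450 × 306 / 1000 = 878 kN.
Allowable strength R_n/Ω = 878 / 2 = 439 kN.

439 kN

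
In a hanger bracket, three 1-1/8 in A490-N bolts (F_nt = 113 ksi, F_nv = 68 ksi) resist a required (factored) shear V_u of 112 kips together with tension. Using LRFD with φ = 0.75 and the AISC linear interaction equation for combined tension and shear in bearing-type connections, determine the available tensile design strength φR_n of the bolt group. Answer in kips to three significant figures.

142 kips

A_b = π·1.125²/4 = 0.994 in²; f_rv = 112 / (3 × 0.994) = 37.56 ksi.
F'_nt = 1.3 F_nt − (F_nt / φF_nv) f_rv = 1.3·113 − (113/(0.75·68))·37.56 = 63.68 ksi, capped at F_nt → F'_nt = 63.68 ksi.
R_n = F'_nt · A_b · n = 63.68 × 0.994 × 3 = 189.9 kips.
Design strength φR_n = 0.75 × 189.9 = 142 kips.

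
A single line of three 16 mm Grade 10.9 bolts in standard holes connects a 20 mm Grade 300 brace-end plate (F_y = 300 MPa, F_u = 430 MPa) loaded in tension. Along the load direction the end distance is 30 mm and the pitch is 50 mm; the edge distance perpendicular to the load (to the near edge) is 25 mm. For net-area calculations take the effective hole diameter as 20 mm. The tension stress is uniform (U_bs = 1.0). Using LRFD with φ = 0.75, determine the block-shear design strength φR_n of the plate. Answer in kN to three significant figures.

406 kN

Shear plane L_v = 30 + 2·50 = 130 mm; A_gv = 130 × 20 = 2600 mm².
A_nv = (130 − 2.5·20) × 20 = 1600 mm².
A_nt = (25 − 0.5·20) × 20 = 300 mm².
0.6 F_u A_nv = 412.8 kN; 0.6 F_y A_gv = 468 kN → shear rupture governs the shear term.
R_n = 412.8 + 1.0 × 430 × 300 / 1000 = 541.8 kN.
Design strength φR_n = 0.75 × 541.8 = 406 kN.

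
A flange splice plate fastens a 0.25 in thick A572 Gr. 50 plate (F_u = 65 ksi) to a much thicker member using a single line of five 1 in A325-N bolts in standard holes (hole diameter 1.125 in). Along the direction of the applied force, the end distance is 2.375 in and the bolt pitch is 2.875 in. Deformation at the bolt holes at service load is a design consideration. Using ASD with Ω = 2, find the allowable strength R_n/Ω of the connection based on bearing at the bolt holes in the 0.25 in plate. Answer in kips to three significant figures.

85.9 kips

Per bolt r_n = 1.2 l_c t F_u ≤ 2.4 d t F_u; upper limit = 2.4 × 1 × 0.25 × 65 = 39 kips.
Edge bolt: l_c = 2.375 − 1.125/2 = 1.812 in → 1.2 × 1.812 × 0.25 × 65 = 35.34 → r_n = 35.34 kips.
Interior bolts: l_c = 2.875 − 1.125 = 1.75 in → 1.2 × 1.75 × 0.25 × 65 = 34.12 → r_n = 34.12 kips.
R_n = 1 × 35.34 + 4 × 34.12 = 171.8 kips.
Allowable strength R_n/Ω = 171.8 / 2 = 85.9 kips.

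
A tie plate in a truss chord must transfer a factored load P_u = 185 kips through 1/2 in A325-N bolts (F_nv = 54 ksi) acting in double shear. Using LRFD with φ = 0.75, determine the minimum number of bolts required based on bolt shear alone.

12 bolts

A_b = π·0.5²/4 = 0.1963 in².
Per-bolt design strength φR_n = 0.75 × 54 × 0.1963 × 2 = 15.9 kips.
n ≥ 185 / 15.9 = 11.63 → use 12 bolts.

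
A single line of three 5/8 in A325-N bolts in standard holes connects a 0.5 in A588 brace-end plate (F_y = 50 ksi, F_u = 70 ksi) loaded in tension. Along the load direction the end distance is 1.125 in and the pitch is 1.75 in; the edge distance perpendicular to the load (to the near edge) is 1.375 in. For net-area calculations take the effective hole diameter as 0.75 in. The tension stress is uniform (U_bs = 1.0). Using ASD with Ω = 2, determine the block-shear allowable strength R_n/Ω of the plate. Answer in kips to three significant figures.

46.4 kips

Shear plane L_v = 1.125 + 2·1.75 = 4.625 in; A_gv = 4.625 × 0.5 = 2.312 in².
A_nv = (4.625 − 2.5·0.75) × 0.5 = 1.375 in².
A_nt = (1.375 − 0.5·0.75) × 0.5 = 0.5 in².
0.6 F_u A_nv = 57.75 kips; 0.6 F_y A_gv = 69.38 kips → shear rupture governs the shear term.
R_n = 57.75 + 1.0 × 70 × 0.5 = 92.75 kips.
Allowable strength R_n/Ω = 92.75 / 2 = 46.4 kips.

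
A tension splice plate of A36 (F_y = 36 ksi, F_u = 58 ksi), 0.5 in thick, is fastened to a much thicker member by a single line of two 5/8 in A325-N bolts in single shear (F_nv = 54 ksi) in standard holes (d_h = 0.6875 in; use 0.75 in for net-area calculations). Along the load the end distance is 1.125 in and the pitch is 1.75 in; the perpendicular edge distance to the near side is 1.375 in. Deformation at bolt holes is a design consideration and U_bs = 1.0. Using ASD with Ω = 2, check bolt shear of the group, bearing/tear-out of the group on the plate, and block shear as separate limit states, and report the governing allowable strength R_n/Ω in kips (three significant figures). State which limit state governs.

Bolt shear: A_b = π·0.625²/4 = 0.3068 in²; R_n = 54 × 0.3068 × 2 × 1 = 33.13 kips → 33.13 / 2 = 16.6 kips.
Bearing: edge l_c = 0.7812, r_n = 27.19 kips; interior l_c = 1.062, r_n = 36.97 kips; R_n = 27.19 + 1·36.97 = 64.16 kips → 32.1 kips.
Block shear: A_gv = 1.438, A_nv = 0.875, A_nt = 0.5 in²; R_n = min(0.6F_uA_nv, 0.6F_yA_gv) + U_bs·F_u·A_nt = 59.45 kips → 29.7 kips.
Bolt shear governs: 16.6 kips.

16.6 kips (bolt shear governs)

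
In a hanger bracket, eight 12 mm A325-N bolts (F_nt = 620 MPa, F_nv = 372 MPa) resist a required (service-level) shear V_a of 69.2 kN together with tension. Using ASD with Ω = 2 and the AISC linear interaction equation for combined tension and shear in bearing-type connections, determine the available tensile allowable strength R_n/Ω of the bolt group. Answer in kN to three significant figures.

A_b = π·12²/4 = 113.1 mm²; f_rv = 69.2 × 1000 / (8 × 113.1) = 76.48 MPa.
F'_nt = 1.3 F_nt − (Ω F_nt / F_nv) f_rv = 1.3·620 − (2·620/372)·76.48 = 551.1 MPa, capped at F_nt → F'_nt = 551.1 MPa.
R_n = F'_nt · A_b · n = 551.1 × 113.1 × 8 / 1000 = 498.6 kN.
Allowable strength R_n/Ω = 498.6 / 2 = 249 kN.

249 kN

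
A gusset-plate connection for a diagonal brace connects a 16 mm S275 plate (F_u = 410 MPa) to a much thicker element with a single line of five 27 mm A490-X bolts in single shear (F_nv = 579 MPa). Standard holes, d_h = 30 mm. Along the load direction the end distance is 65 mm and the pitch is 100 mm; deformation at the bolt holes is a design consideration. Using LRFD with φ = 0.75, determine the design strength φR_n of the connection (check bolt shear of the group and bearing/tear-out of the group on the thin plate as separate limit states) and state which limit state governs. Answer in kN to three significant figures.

1240 kN (bolt shear governs)

Bolt shear: A_b = π·27²/4 = 572.6 mm²; R_n = 579 × 572.6 × 5 × 1 / 1000 = 1658 kN → 0.75 × 1658 = 1240 kN.
Bearing (1.2 l_c t F_u ≤ 2.4 d t F_u): upper limit = 2.4·27·16·410 / 1000 = 425.1 kN.
  Edge l_c = 65 − 30/2 = 50 → r_n = 393.6 kN; interior l_c = 100 − 30 = 70 → r_n = 425.1 kN.
  R_n,bearing = 1·393.6 + 4·425.1 = 2094 kN → 0.75 × 2094 = 1570 kN.
Bolt shear governs: 1240 kN.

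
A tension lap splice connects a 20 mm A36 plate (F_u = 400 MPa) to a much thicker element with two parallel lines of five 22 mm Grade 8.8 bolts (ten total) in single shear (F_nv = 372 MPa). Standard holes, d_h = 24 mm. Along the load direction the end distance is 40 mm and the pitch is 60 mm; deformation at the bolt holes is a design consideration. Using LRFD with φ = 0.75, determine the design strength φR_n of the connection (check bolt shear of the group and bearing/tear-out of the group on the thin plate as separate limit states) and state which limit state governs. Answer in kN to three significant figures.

1060 kN (bolt shear governs)

Bolt shear: A_b = π·22²/4 = 380.1 mm²; R_n = 372 × 380.1 × 10 × 1 / 1000 = 1414 kN → 0.75 × 1414 = 1060 kN.
Bearing (1.2 l_c t F_u ≤ 2.4 d t F_u): upper limit = 2.4·22·20·400 / 1000 = 422.4 kN.
  Edge l_c = 40 − 24/2 = 28 → r_n = 268.8 kN; interior l_c = 60 − 24 = 36 → r_n = 345.6 kN.
  R_n,bearing = 2·268.8 + 8·345.6 = 3302 kN → 0.75 × 3302 = 2480 kN.
Bolt shear governs: 1060 kN.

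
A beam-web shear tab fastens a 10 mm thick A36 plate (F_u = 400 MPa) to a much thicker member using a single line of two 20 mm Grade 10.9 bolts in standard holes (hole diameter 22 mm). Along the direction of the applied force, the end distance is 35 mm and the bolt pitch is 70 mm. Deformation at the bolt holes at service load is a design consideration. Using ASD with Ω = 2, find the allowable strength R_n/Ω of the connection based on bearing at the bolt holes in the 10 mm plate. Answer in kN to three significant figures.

Per bolt r_n = 1.2 l_c t F_u ≤ 2.4 d t F_u; upper limit = 2.4 × 20 × 10 × 400 / 1000 = 192 kN.
Edge bolt: l_c = 35 − 22/2 = 24 mm → 1.2 × 24 × 10 × 400 / 1000 = 115.2 → r_n = 115.2 kN.
Interior bolts: l_c = 70 − 22 = 48 mm → 1.2 × 48 × 10 × 400 / 1000 = 230.4 → r_n = 192 kN.
R_n = 1 × 115.2 + 1 × 192 = 307.2 kN.
Allowable strength R_n/Ω = 307.2 / 2 = 154 kN.

154 kN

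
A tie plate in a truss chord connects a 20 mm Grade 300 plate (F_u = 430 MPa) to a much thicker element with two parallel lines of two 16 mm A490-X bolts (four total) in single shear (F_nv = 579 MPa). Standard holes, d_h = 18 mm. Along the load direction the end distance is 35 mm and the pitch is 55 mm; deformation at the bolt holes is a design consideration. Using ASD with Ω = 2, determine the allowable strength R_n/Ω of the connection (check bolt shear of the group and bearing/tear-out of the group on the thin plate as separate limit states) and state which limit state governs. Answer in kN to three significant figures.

Bolt shear: A_b = π·16²/4 = 201.1 mm²; R_n = 579 × 201.1 × 4 × 1 / 1000 = 465.7 kN → 465.7 / 2 = 233 kN.
Bearing (1.2 l_c t F_u ≤ 2.4 d t F_u): upper limit = 2.4·16·20·430 / 1000 = 330.2 kN.
  Edge l_c = 35 − 18/2 = 26 → r_n = 268.3 kN; interior l_c = 55 − 18 = 37 → r_n = 330.2 kN.
  R_n,bearing = 2·268.3 + 2·330.2 = 1197 kN → 1197 / 2 = 599 kN.
Bolt shear governs: 233 kN.

233 kN (bolt shear governs)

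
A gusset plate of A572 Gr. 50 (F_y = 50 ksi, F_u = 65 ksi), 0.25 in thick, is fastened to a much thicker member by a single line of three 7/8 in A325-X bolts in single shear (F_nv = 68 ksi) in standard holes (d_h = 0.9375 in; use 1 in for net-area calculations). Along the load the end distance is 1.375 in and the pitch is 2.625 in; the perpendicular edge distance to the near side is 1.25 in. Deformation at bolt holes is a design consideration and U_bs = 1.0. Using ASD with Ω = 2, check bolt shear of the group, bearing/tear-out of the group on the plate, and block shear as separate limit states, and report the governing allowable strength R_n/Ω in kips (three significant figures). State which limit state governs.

Bolt shear: A_b = π·0.875²/4 = 0.6013 in²; R_n = 68 × 0.6013 × 3 × 1 = 122.7 kips → 122.7 / 2 = 61.3 kips.
Bearing: edge l_c = 0.9062, r_n = 17.67 kips; interior l_c = 1.688, r_n = 32.91 kips; R_n = 17.67 + 2·32.91 = 83.48 kips → 41.7 kips.
Block shear: A_gv = 1.656, A_nv = 1.031, A_nt = 0.1875 in²; R_n = min(0.6F_uA_nv, 0.6F_yA_gv) + U_bs·F_u·A_nt = 52.41 kips → 26.2 kips.
Block shear governs: 26.2 kips.

26.2 kips (block shear governs)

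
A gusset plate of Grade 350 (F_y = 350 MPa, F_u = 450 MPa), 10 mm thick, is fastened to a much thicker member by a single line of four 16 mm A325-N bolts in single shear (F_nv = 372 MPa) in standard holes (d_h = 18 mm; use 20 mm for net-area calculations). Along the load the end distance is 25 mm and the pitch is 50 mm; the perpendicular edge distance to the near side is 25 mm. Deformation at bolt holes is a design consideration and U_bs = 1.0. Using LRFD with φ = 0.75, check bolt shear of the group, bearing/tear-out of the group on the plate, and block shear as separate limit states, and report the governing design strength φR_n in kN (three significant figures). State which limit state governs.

224 kN (bolt shear governs)

Bolt shear: A_b = π·16²/4 = 201.1 mm²; R_n = 372 × 201.1 × 4 × 1 / 1000 = 299.2 kN → 0.75 × 299.2 = 224 kN.
Bearing: edge l_c = 16, r_n = 86.4 kN; interior l_c = 32, r_n = 172.8 kN; R_n = 86.4 + 3·172.8 = 604.8 kN → 454 kN.
Block shear: A_gv = 1750, A_nv = 1050, A_nt = 150 mm²; R_n = min(0.6F_uA_nv, 0.6F_yA_gv) + U_bs·F_u·A_nt = 351 kN → 263 kN.
Bolt shear governs: 224 kN.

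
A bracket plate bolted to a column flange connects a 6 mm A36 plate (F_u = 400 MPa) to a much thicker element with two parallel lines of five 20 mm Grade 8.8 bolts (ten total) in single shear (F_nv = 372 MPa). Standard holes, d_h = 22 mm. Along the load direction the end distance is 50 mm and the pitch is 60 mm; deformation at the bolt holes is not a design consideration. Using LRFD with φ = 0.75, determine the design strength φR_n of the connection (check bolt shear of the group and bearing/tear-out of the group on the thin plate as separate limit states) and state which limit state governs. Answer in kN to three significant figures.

Bolt shear: A_b = π·20²/4 = 314.2 mm²; R_n = 372 × 314.2 × 10 × 1 / 1000 = 1169 kN → 0.75 × 1169 = 877 kN.
Bearing (1.5 l_c t F_u ≤ 3.0 d t F_u): upper limit = 3.0·20·6·400 / 1000 = 144 kN.
  Edge l_c = 50 − 22/2 = 39 → r_n = 140.4 kN; interior l_c = 60 − 22 = 38 → r_n = 136.8 kN.
  R_n,bearing = 2·140.4 + 8·136.8 = 1375 kN → 0.75 × 1375 = 1030 kN.
Bolt shear governs: 877 kN.

877 kN (bolt shear governs)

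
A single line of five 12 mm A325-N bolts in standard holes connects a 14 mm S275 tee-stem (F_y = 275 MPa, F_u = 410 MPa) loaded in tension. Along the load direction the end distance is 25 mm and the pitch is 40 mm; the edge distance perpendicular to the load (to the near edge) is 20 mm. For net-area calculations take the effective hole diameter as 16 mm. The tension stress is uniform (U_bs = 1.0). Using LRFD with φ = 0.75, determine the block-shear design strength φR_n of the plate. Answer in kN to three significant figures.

344 kN

Shear plane L_v = 25 + 4·40 = 185 mm; A_gv = 185 × 14 = 2590 mm².
A_nv = (185 − 4.5·16) × 14 = 1582 mm².
A_nt = (20 − 0.5·16) × 14 = 168 mm².
0.6 F_u A_nv = 389.2 kN; 0.6 F_y A_gv = 427.4 kN → shear rupture governs the shear term.
R_n = 389.2 + 1.0 × 410 × 168 / 1000 = 458.1 kN.
Design strength φR_n = 0.75 × 458.1 = 344 kN.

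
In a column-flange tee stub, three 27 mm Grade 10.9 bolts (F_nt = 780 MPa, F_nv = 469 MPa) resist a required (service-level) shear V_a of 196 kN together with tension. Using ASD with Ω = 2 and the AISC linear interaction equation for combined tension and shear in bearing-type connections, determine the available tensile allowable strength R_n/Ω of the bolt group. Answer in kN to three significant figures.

A_b = π·27²/4 = 572.6 mm²; f_rv = 196 × 1000 / (3 × 572.6) = 114.1 MPa.
F'_nt = 1.3 F_nt − (Ω F_nt / F_nv) f_rv = 1.3·780 − (2·780/469)·114.1 = 634.4 MPa, capped at F_nt → F'_nt = 634.4 MPa.
R_n = F'_nt · A_b · n = 634.4 × 572.6 × 3 / 1000 = 1090 kN.
Allowable strength R_n/Ω = 1090 / 2 = 545 kN.

545 kN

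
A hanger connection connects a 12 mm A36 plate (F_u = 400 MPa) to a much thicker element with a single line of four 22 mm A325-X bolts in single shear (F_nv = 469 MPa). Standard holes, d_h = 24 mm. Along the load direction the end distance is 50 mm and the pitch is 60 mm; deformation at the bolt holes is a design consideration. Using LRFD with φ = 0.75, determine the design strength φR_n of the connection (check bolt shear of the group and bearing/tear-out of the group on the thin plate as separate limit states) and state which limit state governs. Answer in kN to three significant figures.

Bolt shear: A_b = π·22²/4 = 380.1 mm²; R_n = 469 × 380.1 × 4 × 1 / 1000 = 713.1 kN → 0.75 × 713.1 = 535 kN.
Bearing (1.2 l_c t F_u ≤ 2.4 d t F_u): upper limit = 2.4·22·12·400 / 1000 = 253.4 kN.
  Edge l_c = 50 − 24/2 = 38 → r_n = 218.9 kN; interior l_c = 60 − 24 = 36 → r_n = 207.4 kN.
  R_n,bearing = 1·218.9 + 3·207.4 = 841 kN → 0.75 × 841 = 631 kN.
Bolt shear governs: 535 kN.

535 kN (bolt shear governs)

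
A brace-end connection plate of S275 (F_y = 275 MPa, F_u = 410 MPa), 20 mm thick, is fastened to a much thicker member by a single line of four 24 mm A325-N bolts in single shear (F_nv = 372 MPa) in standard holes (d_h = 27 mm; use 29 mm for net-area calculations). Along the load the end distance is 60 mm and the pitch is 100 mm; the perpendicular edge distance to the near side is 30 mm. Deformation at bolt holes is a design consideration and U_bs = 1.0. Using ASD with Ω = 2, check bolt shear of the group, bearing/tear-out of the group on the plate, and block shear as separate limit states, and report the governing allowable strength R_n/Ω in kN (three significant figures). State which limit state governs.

Bolt shear: A_b = π·24²/4 = 452.4 mm²; R_n = 372 × 452.4 × 4 × 1 / 1000 = 673.2 kN → 673.2 / 2 = 337 kN.
Bearing: edge l_c = 46.5, r_n = 457.6 kN; interior l_c = 73, r_n = 472.3 kN; R_n = 457.6 + 3·472.3 = 1875 kN → 937 kN.
Block shear: A_gv = 7200, A_nv = 5170, A_nt = 310 mm²; R_n = min(0.6F_uA_nv, 0.6F_yA_gv) + U_bs·F_u·A_nt = 1315 kN → 658 kN.
Bolt shear governs: 337 kN.

337 kN (bolt shear governs)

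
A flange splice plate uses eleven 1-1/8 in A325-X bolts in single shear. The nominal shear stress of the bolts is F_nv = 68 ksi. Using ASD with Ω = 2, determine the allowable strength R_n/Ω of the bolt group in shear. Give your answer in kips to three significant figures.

A_b = π × 1.125² / 4 = 0.994 in².
R_n = F_nv · A_b · n · n_s = 68 × 0.994 × 11 × 1 = 743.5 kips.
Allowable strength R_n/Ω = 743.5 / 2 = 372 kips.

372 kips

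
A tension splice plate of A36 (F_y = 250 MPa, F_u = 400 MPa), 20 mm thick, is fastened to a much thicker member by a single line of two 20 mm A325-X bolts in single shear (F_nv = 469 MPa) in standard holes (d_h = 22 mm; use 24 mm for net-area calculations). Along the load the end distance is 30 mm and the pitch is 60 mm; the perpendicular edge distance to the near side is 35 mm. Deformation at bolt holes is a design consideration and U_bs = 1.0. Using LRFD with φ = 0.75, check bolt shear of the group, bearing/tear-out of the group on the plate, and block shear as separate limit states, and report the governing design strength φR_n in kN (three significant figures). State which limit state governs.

221 kN (bolt shear governs)

Bolt shear: A_b = π·20²/4 = 314.2 mm²; R_n = 469 × 314.2 × 2 × 1 / 1000 = 294.7 kN → 0.75 × 294.7 = 221 kN.
Bearing: edge l_c = 19, r_n = 182.4 kN; interior l_c = 38, r_n = 364.8 kN; R_n = 182.4 + 1·364.8 = 547.2 kN → 410 kN.
Block shear: A_gv = 1800, A_nv = 1080, A_nt = 460 mm²; R_n = min(0.6F_uA_nv, 0.6F_yA_gv) + U_bs·F_u·A_nt = 443.2 kN → 332 kN.
Bolt shear governs: 221 kN.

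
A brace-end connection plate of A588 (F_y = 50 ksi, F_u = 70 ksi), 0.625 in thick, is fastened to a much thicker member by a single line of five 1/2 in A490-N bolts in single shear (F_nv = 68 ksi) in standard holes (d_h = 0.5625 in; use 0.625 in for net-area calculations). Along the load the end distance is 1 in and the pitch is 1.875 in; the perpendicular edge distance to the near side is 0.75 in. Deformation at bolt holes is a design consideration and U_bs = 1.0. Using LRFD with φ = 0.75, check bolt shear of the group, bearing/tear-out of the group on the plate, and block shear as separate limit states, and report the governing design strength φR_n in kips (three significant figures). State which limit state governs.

50.1 kips (bolt shear governs)

Bolt shear: A_b = π·0.5²/4 = 0.1963 in²; R_n = 68 × 0.1963 × 5 × 1 = 66.76 kips → 0.75 × 66.76 = 50.1 kips.
Bearing: edge l_c = 0.7188, r_n = 37.73 kips; interior l_c = 1.312, r_n = 52.5 kips; R_n = 37.73 + 4·52.5 = 247.7 kips → 186 kips.
Block shear: A_gv = 5.312, A_nv = 3.555, A_nt = 0.2734 in²; R_n = min(0.6F_uA_nv, 0.6F_yA_gv) + U_bs·F_u·A_nt = 168.4 kips → 126 kips.
Bolt shear governs: 50.1 kips.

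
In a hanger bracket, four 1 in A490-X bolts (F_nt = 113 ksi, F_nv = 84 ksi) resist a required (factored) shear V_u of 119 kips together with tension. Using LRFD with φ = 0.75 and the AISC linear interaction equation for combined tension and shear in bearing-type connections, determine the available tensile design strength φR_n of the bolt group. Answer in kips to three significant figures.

A_b = π·1²/4 = 0.7854 in²; f_rv = 119 / (4 × 0.7854) = 37.88 ksi.
F'_nt = 1.3 F_nt − (F_nt / φF_nv) f_rv = 1.3·113 − (113/(0.75·84))·37.88 = 78.96 ksi, capped at F_nt → F'_nt = 78.96 ksi.
R_n = F'_nt · A_b · n = 78.96 × 0.7854 × 4 = 248.1 kips.
Design strength φR_n = 0.75 × 248.1 = 186 kips.

186 kips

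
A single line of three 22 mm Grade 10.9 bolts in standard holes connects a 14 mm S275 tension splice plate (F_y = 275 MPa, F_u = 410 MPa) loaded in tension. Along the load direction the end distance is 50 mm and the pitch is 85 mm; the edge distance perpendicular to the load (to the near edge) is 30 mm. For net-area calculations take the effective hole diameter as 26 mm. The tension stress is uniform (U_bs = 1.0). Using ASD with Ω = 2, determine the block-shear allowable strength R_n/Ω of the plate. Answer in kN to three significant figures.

Shear plane L_v = 50 + 2·85 = 220 mm; A_gv = 220 × 14 = 3080 mm².
A_nv = (220 − 2.5·26) × 14 = 2170 mm².
A_nt = (30 − 0.5·26) × 14 = 238 mm².
0.6 F_u A_nv = 533.8 kN; 0.6 F_y A_gv = 508.2 kN → shear yielding governs the shear term.
R_n = 508.2 + 1.0 × 410 × 238 / 1000 = 605.8 kN.
Allowable strength R_n/Ω = 605.8 / 2 = 303 kN.

303 kN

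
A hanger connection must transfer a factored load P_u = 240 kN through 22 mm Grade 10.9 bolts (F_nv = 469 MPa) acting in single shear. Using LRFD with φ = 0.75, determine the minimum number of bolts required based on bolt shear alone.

A_b = π·22²/4 = 380.1 mm².
Per-bolt design strength φR_n = 0.75 × 469 × 380.1 × 1 / 1000 = 133.7 kN.
n ≥ 240 / 133.7 = 1.795 → use 2 bolts.

2 bolts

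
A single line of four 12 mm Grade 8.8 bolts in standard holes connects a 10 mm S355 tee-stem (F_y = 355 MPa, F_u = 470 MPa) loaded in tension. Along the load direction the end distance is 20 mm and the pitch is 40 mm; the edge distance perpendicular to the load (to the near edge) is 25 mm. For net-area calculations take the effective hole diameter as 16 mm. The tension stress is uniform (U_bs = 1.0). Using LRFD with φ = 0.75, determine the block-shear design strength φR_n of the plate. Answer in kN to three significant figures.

238 kN

Shear plane L_v = 20 + 3·40 = 140 mm; A_gv = 140 × 10 = 1400 mm².
A_nv = (140 − 3.5·16) × 10 = 840 mm².
A_nt = (25 − 0.5·16) × 10 = 170 mm².
0.6 F_u A_nv = 236.9 kN; 0.6 F_y A_gv = 298.2 kN → shear rupture governs the shear term.
R_n = 236.9 + 1.0 × 470 × 170 / 1000 = 316.8 kN.
Design strength φR_n = 0.75 × 316.8 = 238 kN.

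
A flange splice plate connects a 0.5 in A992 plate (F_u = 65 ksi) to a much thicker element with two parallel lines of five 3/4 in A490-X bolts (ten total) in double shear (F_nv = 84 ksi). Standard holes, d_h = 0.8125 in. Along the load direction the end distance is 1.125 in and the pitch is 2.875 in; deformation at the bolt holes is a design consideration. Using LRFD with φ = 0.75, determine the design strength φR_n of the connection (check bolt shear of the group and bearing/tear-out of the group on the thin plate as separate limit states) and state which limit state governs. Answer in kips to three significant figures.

393 kips (bearing governs)

Bolt shear: A_b = π·0.75²/4 = 0.4418 in²; R_n = 84 × 0.4418 × 10 × 2 = 742.2 kips → 0.75 × 742.2 = 557 kips.
Bearing (1.2 l_c t F_u ≤ 2.4 d t F_u): upper limit = 2.4·0.75·0.5·65 = 58.5 kips.
  Edge l_c = 1.125 − 0.8125/2 = 0.7188 → r_n = 28.03 kips; interior l_c = 2.875 − 0.8125 = 2.062 → r_n = 58.5 kips.
  R_n,bearing = 2·28.03 + 8·58.5 = 524.1 kips → 0.75 × 524.1 = 393 kips.
Bearing governs: 393 kips.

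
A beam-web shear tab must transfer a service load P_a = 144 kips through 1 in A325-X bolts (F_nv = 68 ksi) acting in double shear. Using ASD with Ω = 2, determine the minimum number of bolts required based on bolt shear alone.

A_b = π·1²/4 = 0.7854 in².
Per-bolt allowable strength R_n/Ω = 68 × 0.7854 × 2 / 2 = 53.41 kips.
n ≥ 144 / 53.41 = 2.696 → use 3 bolts.

3 bolts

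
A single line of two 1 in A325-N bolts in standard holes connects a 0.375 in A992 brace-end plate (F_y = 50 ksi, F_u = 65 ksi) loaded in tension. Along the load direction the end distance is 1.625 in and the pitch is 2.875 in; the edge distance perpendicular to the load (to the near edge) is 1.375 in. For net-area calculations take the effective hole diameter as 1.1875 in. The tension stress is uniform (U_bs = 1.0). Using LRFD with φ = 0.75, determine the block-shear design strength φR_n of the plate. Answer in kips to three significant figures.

44.1 kips

Shear plane L_v = 1.625 + 1·2.875 = 4.5 in; A_gv = 4.5 × 0.375 = 1.688 in².
A_nv = (4.5 − 1.5·1.1875) × 0.375 = 1.02 in².
A_nt = (1.375 − 0.5·1.1875) × 0.375 = 0.293 in².
0.6 F_u A_nv = 39.76 kips; 0.6 F_y A_gv = 50.62 kips → shear rupture governs the shear term.
R_n = 39.76 + 1.0 × 65 × 0.293 = 58.8 kips.
Design strength φR_n = 0.75 × 58.8 = 44.1 kips.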